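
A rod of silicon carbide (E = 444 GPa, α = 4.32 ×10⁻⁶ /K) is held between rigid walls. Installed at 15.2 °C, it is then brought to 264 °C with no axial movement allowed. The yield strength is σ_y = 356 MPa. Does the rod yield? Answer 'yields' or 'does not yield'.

yields

ΔT = 248.8 K. Constrained thermal stress σ = E·α·ΔT = 444.0×10³ MPa × 4.32×10⁻⁶ × 248.8 = 477 MPa (compressive).
Compare to σ_y = 356 MPa: σ ≥ σ_y, so it yields.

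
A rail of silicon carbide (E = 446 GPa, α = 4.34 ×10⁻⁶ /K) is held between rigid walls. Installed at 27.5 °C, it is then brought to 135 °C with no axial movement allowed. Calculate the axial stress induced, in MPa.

208 MPa

ΔT = 107.5 K. Constrained thermal stress σ = E·α·ΔT = 446.0×10³ MPa × 4.34×10⁻⁶ × 107.5 = 208 MPa (compressive).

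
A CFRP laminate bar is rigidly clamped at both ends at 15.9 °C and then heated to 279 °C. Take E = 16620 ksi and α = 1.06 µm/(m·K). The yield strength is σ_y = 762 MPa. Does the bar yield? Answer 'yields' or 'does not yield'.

E = 16620 ksi = 114.6 GPa.
ΔT = 263.1 K. Constrained thermal stress σ = E·α·ΔT = 114.6×10³ MPa × 1.06×10⁻⁶ × 263.1 = 32.0 MPa (compressive).
Compare to σ_y = 762 MPa: σ < σ_y, so it does not yield.

does not yield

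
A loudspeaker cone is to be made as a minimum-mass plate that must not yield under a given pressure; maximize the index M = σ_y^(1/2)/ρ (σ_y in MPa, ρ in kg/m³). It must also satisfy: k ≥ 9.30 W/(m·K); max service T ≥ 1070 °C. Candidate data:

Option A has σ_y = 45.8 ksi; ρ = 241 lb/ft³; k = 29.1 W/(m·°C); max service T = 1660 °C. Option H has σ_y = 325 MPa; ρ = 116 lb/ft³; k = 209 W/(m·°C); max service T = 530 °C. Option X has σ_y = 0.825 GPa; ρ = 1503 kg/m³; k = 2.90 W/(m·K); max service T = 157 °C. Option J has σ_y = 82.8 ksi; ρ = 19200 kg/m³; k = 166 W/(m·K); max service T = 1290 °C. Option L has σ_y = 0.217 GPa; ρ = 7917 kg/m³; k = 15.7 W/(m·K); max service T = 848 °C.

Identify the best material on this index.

option A

Screen on constraints: k ≥ 9.30 W/(m·K); max service T ≥ 1070 °C. Survivors: option A, option J.
After converting to SI:
  option A: σ_y = 315.8 MPa, ρ = 3860 kg/m³
  option J: σ_y = 570.9 MPa, ρ = 19200 kg/m³
  option A: M = 4.60×10⁻³
  option J: M = 1.24×10⁻³
The maximum is for option A.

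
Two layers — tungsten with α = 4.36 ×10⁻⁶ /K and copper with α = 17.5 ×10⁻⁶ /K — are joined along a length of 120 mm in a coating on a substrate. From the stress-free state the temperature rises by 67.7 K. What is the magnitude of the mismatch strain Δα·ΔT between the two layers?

8.90×10⁻⁴

Δα = |4.36 − 17.5|×10⁻⁶/K = 13.1×10⁻⁶/K.
Mismatch strain = Δα·ΔT = 13.1×10⁻⁶ × 67.7 = 8.90×10⁻⁴.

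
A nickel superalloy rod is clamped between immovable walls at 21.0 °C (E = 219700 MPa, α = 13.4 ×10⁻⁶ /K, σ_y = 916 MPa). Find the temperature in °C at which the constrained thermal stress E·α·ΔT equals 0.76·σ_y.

E = 219700 MPa = 219.7 GPa.
E·α·ΔT = 696.2 MPa ⇒ ΔT = 696.2 / (219.7×10³ × 13.4×10⁻⁶) = 236.5 K.
T = 21.0 + 236.5 = 257.5 °C.

257 °C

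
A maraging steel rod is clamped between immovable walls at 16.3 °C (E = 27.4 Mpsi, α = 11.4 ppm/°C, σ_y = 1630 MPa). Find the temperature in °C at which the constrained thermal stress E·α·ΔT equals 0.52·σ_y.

E = 27.4 Mpsi = 188.9 GPa.
E·α·ΔT = 847.6 MPa ⇒ ΔT = 847.6 / (188.9×10³ × 11.4×10⁻⁶) = 393.6 K.
T = 16.3 + 393.6 = 409.9 °C.

410 °C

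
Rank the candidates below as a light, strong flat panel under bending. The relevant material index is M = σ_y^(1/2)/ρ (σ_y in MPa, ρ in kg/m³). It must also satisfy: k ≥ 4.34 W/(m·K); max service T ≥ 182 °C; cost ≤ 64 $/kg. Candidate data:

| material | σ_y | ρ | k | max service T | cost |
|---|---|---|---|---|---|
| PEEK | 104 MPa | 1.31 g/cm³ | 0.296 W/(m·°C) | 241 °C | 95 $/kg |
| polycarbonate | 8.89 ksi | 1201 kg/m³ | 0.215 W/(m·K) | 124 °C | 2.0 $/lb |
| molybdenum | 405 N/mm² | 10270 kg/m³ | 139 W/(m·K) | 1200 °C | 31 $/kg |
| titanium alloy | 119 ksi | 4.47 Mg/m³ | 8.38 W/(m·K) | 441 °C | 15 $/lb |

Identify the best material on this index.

titanium alloy

Screen on constraints: k ≥ 4.34 W/(m·K); max service T ≥ 182 °C; cost ≤ 64 $/kg. Survivors: molybdenum, titanium alloy.
Putting every candidate on a common basis:
  molybdenum: σ_y = 405.0 MPa, ρ = 10270 kg/m³
  titanium alloy: σ_y = 820.5 MPa, ρ = 4470 kg/m³
  titanium alloy: M = 6.41×10⁻³
  molybdenum: M = 1.96×10⁻³
Titanium alloy ranks first.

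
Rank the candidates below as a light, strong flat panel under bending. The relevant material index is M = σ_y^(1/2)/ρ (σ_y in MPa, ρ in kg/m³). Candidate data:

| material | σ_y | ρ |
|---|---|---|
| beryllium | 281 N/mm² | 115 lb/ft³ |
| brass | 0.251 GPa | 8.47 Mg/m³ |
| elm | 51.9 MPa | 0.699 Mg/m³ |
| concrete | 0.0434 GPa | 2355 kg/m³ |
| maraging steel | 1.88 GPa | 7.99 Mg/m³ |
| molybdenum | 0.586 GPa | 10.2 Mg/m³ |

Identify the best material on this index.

Putting every candidate on a common basis:
  beryllium: σ_y = 281.0 MPa, ρ = 1842 kg/m³
  brass: σ_y = 251.0 MPa, ρ = 8470 kg/m³
  elm: σ_y = 51.90 MPa, ρ = 699.0 kg/m³
  concrete: σ_y = 43.40 MPa, ρ = 2355 kg/m³
  maraging steel: σ_y = 1880 MPa, ρ = 7990 kg/m³
  molybdenum: σ_y = 586.0 MPa, ρ = 10200 kg/m³
  elm: M = 10.3×10⁻³
  beryllium: M = 9.10×10⁻³
  maraging steel: M = 5.43×10⁻³
  concrete: M = 2.80×10⁻³
  molybdenum: M = 2.37×10⁻³
  brass: M = 1.87×10⁻³
Highest index: elm.

elm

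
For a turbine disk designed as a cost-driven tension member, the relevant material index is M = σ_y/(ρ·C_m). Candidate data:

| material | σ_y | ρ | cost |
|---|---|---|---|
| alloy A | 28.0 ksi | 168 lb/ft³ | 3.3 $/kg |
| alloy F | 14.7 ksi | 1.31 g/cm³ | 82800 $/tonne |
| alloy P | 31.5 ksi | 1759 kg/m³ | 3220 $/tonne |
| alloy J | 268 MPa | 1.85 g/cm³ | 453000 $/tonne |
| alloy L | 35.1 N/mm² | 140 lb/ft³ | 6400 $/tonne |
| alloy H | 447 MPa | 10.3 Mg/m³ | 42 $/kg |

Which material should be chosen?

Normalizing units and computing the index:
  alloy A: σ_y = 193.1 MPa, ρ = 2691 kg/m³, cost = 3.300 $/kg
  alloy F: σ_y = 101.4 MPa, ρ = 1310 kg/m³, cost = 82.80 $/kg
  alloy P: σ_y = 217.2 MPa, ρ = 1759 kg/m³, cost = 3.220 $/kg
  alloy J: σ_y = 268.0 MPa, ρ = 1850 kg/m³, cost = 453.0 $/kg
  alloy L: σ_y = 35.10 MPa, ρ = 2243 kg/m³, cost = 6.400 $/kg
  alloy H: σ_y = 447.0 MPa, ρ = 10300 kg/m³, cost = 42.00 $/kg
  alloy P: M = 38.3 kN·m per $
  alloy A: M = 21.7 kN·m per $
  alloy L: M = 2.45 kN·m per $
  alloy H: M = 1.03 kN·m per $
  alloy F: M = 0.934 kN·m per $
  alloy J: M = 0.320 kN·m per $
Alloy P ranks first.

alloy P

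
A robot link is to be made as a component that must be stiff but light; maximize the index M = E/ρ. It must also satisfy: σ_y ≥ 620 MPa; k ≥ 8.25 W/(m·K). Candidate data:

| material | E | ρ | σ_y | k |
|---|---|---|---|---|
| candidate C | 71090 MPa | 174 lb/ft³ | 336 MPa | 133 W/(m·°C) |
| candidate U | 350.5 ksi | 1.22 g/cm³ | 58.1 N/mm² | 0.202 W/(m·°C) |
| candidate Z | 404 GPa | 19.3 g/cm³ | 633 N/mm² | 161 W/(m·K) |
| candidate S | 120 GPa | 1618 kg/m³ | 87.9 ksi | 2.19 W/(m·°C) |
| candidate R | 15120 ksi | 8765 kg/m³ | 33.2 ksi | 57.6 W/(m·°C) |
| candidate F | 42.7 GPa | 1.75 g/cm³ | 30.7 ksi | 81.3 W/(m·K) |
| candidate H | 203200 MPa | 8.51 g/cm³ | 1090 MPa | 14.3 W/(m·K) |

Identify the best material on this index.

Screen on constraints: σ_y ≥ 620 MPa; k ≥ 8.25 W/(m·K). Survivors: candidate Z, candidate H.
In SI units:
  candidate Z: E = 404.0 GPa, ρ = 19300 kg/m³
  candidate H: E = 203.2 GPa, ρ = 8510 kg/m³
  candidate H: M = 23.9 MN·m/kg
  candidate Z: M = 20.9 MN·m/kg
Candidate H has the largest M.

candidate H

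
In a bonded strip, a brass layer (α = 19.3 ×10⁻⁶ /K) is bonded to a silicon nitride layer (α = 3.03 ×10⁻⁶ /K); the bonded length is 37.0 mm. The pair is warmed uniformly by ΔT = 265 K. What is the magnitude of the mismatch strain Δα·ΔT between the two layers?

4.31×10⁻³

Δα = |19.3 − 3.03|×10⁻⁶/K = 16.3×10⁻⁶/K.
Mismatch strain = Δα·ΔT = 16.3×10⁻⁶ × 265.0 = 4.31×10⁻³.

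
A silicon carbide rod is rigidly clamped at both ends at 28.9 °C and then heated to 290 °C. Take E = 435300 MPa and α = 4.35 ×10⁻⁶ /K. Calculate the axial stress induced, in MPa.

E = 435300 MPa = 435.3 GPa.
ΔT = 261.1 K. Constrained thermal stress σ = E·α·ΔT = 435.3×10³ MPa × 4.35×10⁻⁶ × 261.1 = 494 MPa (compressive).

494 MPa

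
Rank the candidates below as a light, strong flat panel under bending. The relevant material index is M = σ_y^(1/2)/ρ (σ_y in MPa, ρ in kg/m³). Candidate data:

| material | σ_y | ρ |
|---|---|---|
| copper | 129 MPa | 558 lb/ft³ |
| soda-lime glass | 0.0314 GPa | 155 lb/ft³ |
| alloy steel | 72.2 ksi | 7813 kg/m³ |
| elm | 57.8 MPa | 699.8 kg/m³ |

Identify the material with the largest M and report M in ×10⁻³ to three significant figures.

Putting every candidate on a common basis:
  copper: σ_y = 129.0 MPa, ρ = 8938 kg/m³
  soda-lime glass: σ_y = 31.40 MPa, ρ = 2483 kg/m³
  alloy steel: σ_y = 497.8 MPa, ρ = 7813 kg/m³
  elm: σ_y = 57.80 MPa, ρ = 699.8 kg/m³
  elm: M = 10.9×10⁻³
  alloy steel: M = 2.86×10⁻³
  soda-lime glass: M = 2.26×10⁻³
  copper: M = 1.27×10⁻³
The maximum is for elm.

elm, M = 10.9×10⁻³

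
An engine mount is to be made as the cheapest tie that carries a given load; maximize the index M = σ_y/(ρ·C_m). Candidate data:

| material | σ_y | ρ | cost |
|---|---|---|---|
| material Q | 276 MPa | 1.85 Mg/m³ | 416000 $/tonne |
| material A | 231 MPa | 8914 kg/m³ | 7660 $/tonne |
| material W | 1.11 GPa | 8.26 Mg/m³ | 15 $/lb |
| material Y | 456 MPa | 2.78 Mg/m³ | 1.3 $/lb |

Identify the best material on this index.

After converting to SI:
  material Q: σ_y = 276.0 MPa, ρ = 1850 kg/m³, cost = 416.0 $/kg
  material A: σ_y = 231.0 MPa, ρ = 8914 kg/m³, cost = 7.660 $/kg
  material W: σ_y = 1110 MPa, ρ = 8260 kg/m³, cost = 33.07 $/kg
  material Y: σ_y = 456.0 MPa, ρ = 2780 kg/m³, cost = 2.866 $/kg
  material Y: M = 57.2 kN·m per $
  material W: M = 4.06 kN·m per $
  material A: M = 3.38 kN·m per $
  material Q: M = 0.359 kN·m per $
Material Y has the largest M.

material Y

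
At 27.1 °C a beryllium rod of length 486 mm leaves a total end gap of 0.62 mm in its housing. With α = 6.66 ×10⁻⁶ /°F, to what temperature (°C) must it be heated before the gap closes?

α = 6.66×10⁻⁶/°F × 9/5 = 12.0×10⁻⁶/K.
α·L₀·ΔT = 0.62 mm ⇒ ΔT = 0.62 / (12.0×10⁻⁶ × 486.0) = 106.4 K.
T = 27.1 + 106.4 = 133.5 °C.

134 °C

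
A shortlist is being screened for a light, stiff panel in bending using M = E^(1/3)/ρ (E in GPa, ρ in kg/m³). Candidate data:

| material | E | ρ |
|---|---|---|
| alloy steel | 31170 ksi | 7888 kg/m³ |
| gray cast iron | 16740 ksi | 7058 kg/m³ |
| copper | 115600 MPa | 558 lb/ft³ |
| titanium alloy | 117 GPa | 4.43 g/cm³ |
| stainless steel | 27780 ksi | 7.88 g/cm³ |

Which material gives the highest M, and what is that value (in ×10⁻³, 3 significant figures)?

Normalizing units and computing the index:
  alloy steel: E = 214.9 GPa, ρ = 7888 kg/m³
  gray cast iron: E = 115.4 GPa, ρ = 7058 kg/m³
  copper: E = 115.6 GPa, ρ = 8938 kg/m³
  titanium alloy: E = 117.0 GPa, ρ = 4430 kg/m³
  stainless steel: E = 191.5 GPa, ρ = 7880 kg/m³
  titanium alloy: M = 1.10×10⁻³
  alloy steel: M = 0.759×10⁻³
  stainless steel: M = 0.732×10⁻³
  gray cast iron: M = 0.690×10⁻³
  copper: M = 0.545×10⁻³
The maximum is for titanium alloy.

titanium alloy, M = 1.10×10⁻³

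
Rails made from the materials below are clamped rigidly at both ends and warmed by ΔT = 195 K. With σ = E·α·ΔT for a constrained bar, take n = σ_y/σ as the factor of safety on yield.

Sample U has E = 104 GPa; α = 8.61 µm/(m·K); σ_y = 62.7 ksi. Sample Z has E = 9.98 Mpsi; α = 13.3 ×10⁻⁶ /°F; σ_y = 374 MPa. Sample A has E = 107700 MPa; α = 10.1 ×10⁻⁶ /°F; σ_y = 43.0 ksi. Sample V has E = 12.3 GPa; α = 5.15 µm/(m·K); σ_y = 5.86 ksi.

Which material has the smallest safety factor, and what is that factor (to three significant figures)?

sample A, n = 0.777

Per material, after unit conversion:
  sample U: E = 104.0, α = 8.61, σ_y = 432.3 → σ = 175 MPa, n = 2.48
  sample Z: E = 68.81, α = 23.9, σ_y = 374.0 → σ = 321 MPa, n = 1.16
  sample A: E = 107.7, α = 18.2, σ_y = 296.5 → σ = 382 MPa, n = 0.777
  sample V: E = 12.30, α = 5.15, σ_y = 40.40 → σ = 12.4 MPa, n = 3.27
Smallest n: sample A with n = 0.777.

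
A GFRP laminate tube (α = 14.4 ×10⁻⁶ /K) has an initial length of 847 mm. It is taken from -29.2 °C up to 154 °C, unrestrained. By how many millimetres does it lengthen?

2.23 mm

ΔT = 154 − (-29.2) = 183.2 K.
ΔL = α·L₀·ΔT = 14.4×10⁻⁶ × 847 mm × 183.2 K = 2.23 mm.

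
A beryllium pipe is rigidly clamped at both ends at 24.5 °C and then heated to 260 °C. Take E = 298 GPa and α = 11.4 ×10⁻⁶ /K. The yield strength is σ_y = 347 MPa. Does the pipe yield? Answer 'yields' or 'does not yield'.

yields

ΔT = 235.5 K. Constrained thermal stress σ = E·α·ΔT = 298.0×10³ MPa × 11.4×10⁻⁶ × 235.5 = 800 MPa (compressive).
Compare to σ_y = 347 MPa: σ ≥ σ_y, so it yields.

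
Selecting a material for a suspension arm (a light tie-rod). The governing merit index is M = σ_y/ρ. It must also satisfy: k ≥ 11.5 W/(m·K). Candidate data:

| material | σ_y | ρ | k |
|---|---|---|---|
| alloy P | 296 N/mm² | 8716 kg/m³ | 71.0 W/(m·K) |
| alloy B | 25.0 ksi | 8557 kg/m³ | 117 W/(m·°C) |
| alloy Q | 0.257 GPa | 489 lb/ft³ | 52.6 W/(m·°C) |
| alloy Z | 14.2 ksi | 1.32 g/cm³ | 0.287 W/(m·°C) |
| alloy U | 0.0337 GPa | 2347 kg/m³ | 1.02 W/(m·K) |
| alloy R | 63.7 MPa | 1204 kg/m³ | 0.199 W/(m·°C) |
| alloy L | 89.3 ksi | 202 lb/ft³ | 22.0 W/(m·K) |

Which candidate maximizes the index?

Screen on constraints: k ≥ 11.5 W/(m·K). Survivors: alloy P, alloy B, alloy Q, alloy L.
Putting every candidate on a common basis:
  alloy P: σ_y = 296.0 MPa, ρ = 8716 kg/m³
  alloy B: σ_y = 172.4 MPa, ρ = 8557 kg/m³
  alloy Q: σ_y = 257.0 MPa, ρ = 7833 kg/m³
  alloy L: σ_y = 615.7 MPa, ρ = 3236 kg/m³
  alloy L: M = 190 kN·m/kg
  alloy P: M = 34.0 kN·m/kg
  alloy Q: M = 32.8 kN·m/kg
  alloy B: M = 20.1 kN·m/kg
Alloy L ranks first.

alloy L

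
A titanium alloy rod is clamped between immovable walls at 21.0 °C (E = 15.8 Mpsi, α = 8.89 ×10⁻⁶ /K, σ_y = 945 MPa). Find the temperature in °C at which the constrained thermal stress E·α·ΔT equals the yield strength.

997 °C

E = 15.8 Mpsi = 108.9 GPa.
E·α·ΔT = 945.0 MPa ⇒ ΔT = 945.0 / (108.9×10³ × 8.89×10⁻⁶) = 975.8 K.
T = 21.0 + 975.8 = 996.8 °C.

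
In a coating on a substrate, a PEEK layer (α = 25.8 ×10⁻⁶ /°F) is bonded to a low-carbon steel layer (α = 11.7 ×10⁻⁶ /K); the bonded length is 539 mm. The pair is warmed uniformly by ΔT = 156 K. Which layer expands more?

PEEK: α = 25.8×10⁻⁶/°F × 9/5 = 46.4×10⁻⁶/K.
α(PEEK) = 46.4×10⁻⁶/K vs α(low-carbon steel) = 11.7×10⁻⁶/K.
Higher α expands more for the same ΔT: PEEK.

PEEK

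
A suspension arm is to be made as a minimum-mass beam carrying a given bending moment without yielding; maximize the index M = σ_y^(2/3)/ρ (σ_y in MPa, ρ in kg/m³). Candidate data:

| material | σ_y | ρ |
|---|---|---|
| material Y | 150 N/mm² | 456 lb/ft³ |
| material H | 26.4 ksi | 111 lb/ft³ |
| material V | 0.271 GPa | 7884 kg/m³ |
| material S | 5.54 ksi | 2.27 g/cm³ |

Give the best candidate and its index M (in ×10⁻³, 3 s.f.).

In SI units:
  material Y: σ_y = 150.0 MPa, ρ = 7304 kg/m³
  material H: σ_y = 182.0 MPa, ρ = 1778 kg/m³
  material V: σ_y = 271.0 MPa, ρ = 7884 kg/m³
  material S: σ_y = 38.20 MPa, ρ = 2270 kg/m³
  material H: M = 18.1×10⁻³
  material V: M = 5.31×10⁻³
  material S: M = 5.00×10⁻³
  material Y: M = 3.86×10⁻³
Material H has the largest M.

material H, M = 18.1×10⁻³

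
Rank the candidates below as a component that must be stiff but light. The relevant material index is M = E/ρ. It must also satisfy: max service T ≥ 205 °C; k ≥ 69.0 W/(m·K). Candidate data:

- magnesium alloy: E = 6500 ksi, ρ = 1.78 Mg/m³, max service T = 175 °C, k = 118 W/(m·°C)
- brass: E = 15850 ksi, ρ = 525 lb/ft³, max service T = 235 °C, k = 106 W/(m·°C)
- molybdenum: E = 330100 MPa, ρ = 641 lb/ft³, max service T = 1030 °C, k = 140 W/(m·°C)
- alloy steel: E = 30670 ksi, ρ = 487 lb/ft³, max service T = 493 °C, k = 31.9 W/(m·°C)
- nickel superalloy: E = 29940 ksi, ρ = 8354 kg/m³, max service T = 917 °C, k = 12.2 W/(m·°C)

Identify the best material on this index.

molybdenum

Screen on constraints: max service T ≥ 205 °C; k ≥ 69.0 W/(m·K). Survivors: brass, molybdenum.
Convert each candidate to consistent units, then evaluate M:
  brass: E = 109.3 GPa, ρ = 8410 kg/m³
  molybdenum: E = 330.1 GPa, ρ = 10270 kg/m³
  molybdenum: M = 32.1 MN·m/kg
  brass: M = 13.0 MN·m/kg
Molybdenum has the largest M.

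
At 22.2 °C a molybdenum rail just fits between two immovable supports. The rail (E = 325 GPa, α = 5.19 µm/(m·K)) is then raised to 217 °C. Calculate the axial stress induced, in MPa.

329 MPa

ΔT = 194.8 K. Constrained thermal stress σ = E·α·ΔT = 325.0×10³ MPa × 5.19×10⁻⁶ × 194.8 = 329 MPa (compressive).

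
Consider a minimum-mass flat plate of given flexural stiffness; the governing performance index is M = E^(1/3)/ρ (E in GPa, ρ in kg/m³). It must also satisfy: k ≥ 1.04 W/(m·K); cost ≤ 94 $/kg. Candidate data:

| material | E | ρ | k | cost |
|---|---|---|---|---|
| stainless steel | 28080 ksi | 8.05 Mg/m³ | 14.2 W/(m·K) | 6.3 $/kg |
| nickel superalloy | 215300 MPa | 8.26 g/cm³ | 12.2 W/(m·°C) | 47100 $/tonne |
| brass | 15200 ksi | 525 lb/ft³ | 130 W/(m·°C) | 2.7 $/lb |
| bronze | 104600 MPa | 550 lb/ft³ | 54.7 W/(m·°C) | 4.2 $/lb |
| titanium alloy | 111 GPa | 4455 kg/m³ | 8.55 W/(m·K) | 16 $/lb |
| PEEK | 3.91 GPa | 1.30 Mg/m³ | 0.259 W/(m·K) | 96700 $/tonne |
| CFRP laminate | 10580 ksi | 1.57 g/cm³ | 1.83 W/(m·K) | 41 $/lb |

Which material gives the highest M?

Screen on constraints: k ≥ 1.04 W/(m·K); cost ≤ 94 $/kg. Survivors: stainless steel, nickel superalloy, brass, bronze, titanium alloy, CFRP laminate.
Convert each candidate to consistent units, then evaluate M:
  stainless steel: E = 193.6 GPa, ρ = 8050 kg/m³
  nickel superalloy: E = 215.3 GPa, ρ = 8260 kg/m³
  brass: E = 104.8 GPa, ρ = 8410 kg/m³
  bronze: E = 104.6 GPa, ρ = 8810 kg/m³
  titanium alloy: E = 111.0 GPa, ρ = 4455 kg/m³
  CFRP laminate: E = 72.95 GPa, ρ = 1570 kg/m³
  CFRP laminate: M = 2.66×10⁻³
  titanium alloy: M = 1.08×10⁻³
  nickel superalloy: M = 0.726×10⁻³
  stainless steel: M = 0.719×10⁻³
  brass: M = 0.561×10⁻³
  bronze: M = 0.535×10⁻³
Highest index: CFRP laminate.

CFRP laminate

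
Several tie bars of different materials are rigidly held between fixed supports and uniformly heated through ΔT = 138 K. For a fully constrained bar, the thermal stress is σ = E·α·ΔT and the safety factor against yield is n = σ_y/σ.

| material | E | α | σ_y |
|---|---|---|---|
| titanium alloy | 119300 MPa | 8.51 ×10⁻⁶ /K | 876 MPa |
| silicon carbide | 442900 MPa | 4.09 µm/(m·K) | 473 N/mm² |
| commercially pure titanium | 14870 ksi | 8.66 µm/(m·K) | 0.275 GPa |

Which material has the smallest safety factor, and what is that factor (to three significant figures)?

silicon carbide, n = 1.89

Converting E to GPa, α to ×10⁻⁶/K, σ_y to MPa, then σ and n for each:
  titanium alloy: E = 119.3, α = 8.51, σ_y = 876.0 → σ = 140 MPa, n = 6.25
  silicon carbide: E = 442.9, α = 4.09, σ_y = 473.0 → σ = 250 MPa, n = 1.89
  commercially pure titanium: E = 102.5, α = 8.66, σ_y = 275.0 → σ = 123 MPa, n = 2.24
Silicon carbide has the lowest safety factor, n = 1.89.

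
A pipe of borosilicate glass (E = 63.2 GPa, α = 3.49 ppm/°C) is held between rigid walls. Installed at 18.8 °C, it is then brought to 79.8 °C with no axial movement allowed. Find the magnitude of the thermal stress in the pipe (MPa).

ΔT = 61.00 K. Constrained thermal stress σ = E·α·ΔT = 63.20×10³ MPa × 3.49×10⁻⁶ × 61.00 = 13.5 MPa (compressive).

13.5 MPa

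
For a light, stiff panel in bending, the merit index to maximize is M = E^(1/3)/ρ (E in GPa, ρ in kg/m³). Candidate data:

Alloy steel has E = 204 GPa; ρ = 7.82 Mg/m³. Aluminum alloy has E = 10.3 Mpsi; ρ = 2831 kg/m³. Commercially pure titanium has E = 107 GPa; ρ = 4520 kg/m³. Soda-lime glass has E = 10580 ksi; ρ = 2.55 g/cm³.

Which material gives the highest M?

After converting to SI:
  alloy steel: E = 204.0 GPa, ρ = 7820 kg/m³
  aluminum alloy: E = 71.02 GPa, ρ = 2831 kg/m³
  commercially pure titanium: E = 107.0 GPa, ρ = 4520 kg/m³
  soda-lime glass: E = 72.95 GPa, ρ = 2550 kg/m³
  soda-lime glass: M = 1.64×10⁻³
  aluminum alloy: M = 1.46×10⁻³
  commercially pure titanium: M = 1.05×10⁻³
  alloy steel: M = 0.753×10⁻³
Soda-lime glass has the largest M.

soda-lime glass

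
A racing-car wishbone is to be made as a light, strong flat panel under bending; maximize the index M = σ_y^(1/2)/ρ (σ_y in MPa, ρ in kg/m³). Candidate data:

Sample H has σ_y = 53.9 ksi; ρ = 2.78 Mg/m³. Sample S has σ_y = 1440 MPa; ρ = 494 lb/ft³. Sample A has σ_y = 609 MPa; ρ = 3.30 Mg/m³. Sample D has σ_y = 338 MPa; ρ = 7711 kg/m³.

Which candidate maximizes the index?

sample A

Putting every candidate on a common basis:
  sample H: σ_y = 371.6 MPa, ρ = 2780 kg/m³
  sample S: σ_y = 1440 MPa, ρ = 7913 kg/m³
  sample A: σ_y = 609.0 MPa, ρ = 3300 kg/m³
  sample D: σ_y = 338.0 MPa, ρ = 7711 kg/m³
  sample A: M = 7.48×10⁻³
  sample H: M = 6.93×10⁻³
  sample S: M = 4.80×10⁻³
  sample D: M = 2.38×10⁻³
Sample A has the largest M.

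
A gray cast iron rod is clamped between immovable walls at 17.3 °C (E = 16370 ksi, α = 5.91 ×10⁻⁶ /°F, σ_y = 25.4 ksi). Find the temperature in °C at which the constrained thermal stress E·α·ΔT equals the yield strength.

163 °C

E = 16370 ksi = 112.9 GPa.
α = 5.91×10⁻⁶/°F × 9/5 = 10.6×10⁻⁶/K.
σ_y = 25.4 ksi = 175.1 MPa.
E·α·ΔT = 175.1 MPa ⇒ ΔT = 175.1 / (112.9×10³ × 10.6×10⁻⁶) = 145.9 K.
T = 17.3 + 145.9 = 163.2 °C.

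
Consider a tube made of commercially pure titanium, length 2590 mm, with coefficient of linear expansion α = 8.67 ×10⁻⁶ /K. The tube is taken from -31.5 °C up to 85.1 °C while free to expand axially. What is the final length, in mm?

2592.6 mm

ΔT = 85.1 − (-31.5) = 116.6 K.
ΔL = α·L₀·ΔT = 8.67×10⁻⁶ × 2590 mm × 116.6 K = 2.62 mm.
L = L₀ + ΔL = 2590 + 2.62 = 2592.6 mm.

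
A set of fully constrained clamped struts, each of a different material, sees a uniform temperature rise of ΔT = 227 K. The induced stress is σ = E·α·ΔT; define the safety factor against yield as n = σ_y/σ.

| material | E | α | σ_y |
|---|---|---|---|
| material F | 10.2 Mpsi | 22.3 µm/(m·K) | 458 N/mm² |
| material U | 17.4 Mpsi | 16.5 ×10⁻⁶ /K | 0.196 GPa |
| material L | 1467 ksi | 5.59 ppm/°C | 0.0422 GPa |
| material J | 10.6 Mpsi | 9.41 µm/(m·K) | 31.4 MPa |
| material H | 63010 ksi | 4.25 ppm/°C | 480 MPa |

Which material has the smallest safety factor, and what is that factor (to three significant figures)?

material J, n = 0.201

With everything in SI (GPa, ×10⁻⁶/K, MPa):
  material F: E = 70.33, α = 22.3, σ_y = 458.0 → σ = 356 MPa, n = 1.29
  material U: E = 120.0, α = 16.5, σ_y = 196.0 → σ = 449 MPa, n = 0.436
  material L: E = 10.11, α = 5.59, σ_y = 42.20 → σ = 12.8 MPa, n = 3.29
  material J: E = 73.08, α = 9.41, σ_y = 31.40 → σ = 156 MPa, n = 0.201
  material H: E = 434.4, α = 4.25, σ_y = 480.0 → σ = 419 MPa, n = 1.15
The minimum is material J at n = 0.201.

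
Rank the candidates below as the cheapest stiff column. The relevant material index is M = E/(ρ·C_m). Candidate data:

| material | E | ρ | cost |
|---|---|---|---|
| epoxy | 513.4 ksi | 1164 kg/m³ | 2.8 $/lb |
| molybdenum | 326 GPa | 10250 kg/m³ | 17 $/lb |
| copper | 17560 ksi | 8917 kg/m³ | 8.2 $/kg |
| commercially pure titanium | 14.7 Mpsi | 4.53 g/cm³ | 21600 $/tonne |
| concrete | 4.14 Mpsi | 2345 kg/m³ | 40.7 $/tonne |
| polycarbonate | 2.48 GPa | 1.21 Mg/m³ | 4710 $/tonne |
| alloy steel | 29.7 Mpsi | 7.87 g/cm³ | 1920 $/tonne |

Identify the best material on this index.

concrete

After converting to SI:
  epoxy: E = 3.540 GPa, ρ = 1164 kg/m³, cost = 6.173 $/kg
  molybdenum: E = 326.0 GPa, ρ = 10250 kg/m³, cost = 37.48 $/kg
  copper: E = 121.1 GPa, ρ = 8917 kg/m³, cost = 8.200 $/kg
  commercially pure titanium: E = 101.4 GPa, ρ = 4530 kg/m³, cost = 21.60 $/kg
  concrete: E = 28.54 GPa, ρ = 2345 kg/m³, cost = 0.04070 $/kg
  polycarbonate: E = 2.480 GPa, ρ = 1210 kg/m³, cost = 4.710 $/kg
  alloy steel: E = 204.8 GPa, ρ = 7870 kg/m³, cost = 1.920 $/kg
  concrete: M = 299 MN·m per $
  alloy steel: M = 13.6 MN·m per $
  copper: M = 1.66 MN·m per $
  commercially pure titanium: M = 1.04 MN·m per $
  molybdenum: M = 0.849 MN·m per $
  epoxy: M = 0.493 MN·m per $
  polycarbonate: M = 0.435 MN·m per $
Concrete ranks first.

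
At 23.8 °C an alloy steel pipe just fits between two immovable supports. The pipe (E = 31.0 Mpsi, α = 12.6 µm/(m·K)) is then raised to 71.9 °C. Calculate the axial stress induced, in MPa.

E = 31.0 Mpsi = 213.7 GPa.
ΔT = 48.10 K. Constrained thermal stress σ = E·α·ΔT = 213.7×10³ MPa × 12.6×10⁻⁶ × 48.10 = 130 MPa (compressive).

130 MPa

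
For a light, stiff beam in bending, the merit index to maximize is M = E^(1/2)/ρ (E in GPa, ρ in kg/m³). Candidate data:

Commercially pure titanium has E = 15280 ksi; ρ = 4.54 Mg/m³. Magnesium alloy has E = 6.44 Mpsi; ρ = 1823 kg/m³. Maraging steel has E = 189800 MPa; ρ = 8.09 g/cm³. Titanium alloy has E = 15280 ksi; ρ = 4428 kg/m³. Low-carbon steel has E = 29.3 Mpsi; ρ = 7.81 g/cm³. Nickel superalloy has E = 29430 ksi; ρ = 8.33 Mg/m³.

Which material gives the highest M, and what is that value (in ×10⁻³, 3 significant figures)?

In SI units:
  commercially pure titanium: E = 105.4 GPa, ρ = 4540 kg/m³
  magnesium alloy: E = 44.40 GPa, ρ = 1823 kg/m³
  maraging steel: E = 189.8 GPa, ρ = 8090 kg/m³
  titanium alloy: E = 105.4 GPa, ρ = 4428 kg/m³
  low-carbon steel: E = 202.0 GPa, ρ = 7810 kg/m³
  nickel superalloy: E = 202.9 GPa, ρ = 8330 kg/m³
  magnesium alloy: M = 3.66×10⁻³
  titanium alloy: M = 2.32×10⁻³
  commercially pure titanium: M = 2.26×10⁻³
  low-carbon steel: M = 1.82×10⁻³
  nickel superalloy: M = 1.71×10⁻³
  maraging steel: M = 1.70×10⁻³
Highest index: magnesium alloy.

magnesium alloy, M = 3.66×10⁻³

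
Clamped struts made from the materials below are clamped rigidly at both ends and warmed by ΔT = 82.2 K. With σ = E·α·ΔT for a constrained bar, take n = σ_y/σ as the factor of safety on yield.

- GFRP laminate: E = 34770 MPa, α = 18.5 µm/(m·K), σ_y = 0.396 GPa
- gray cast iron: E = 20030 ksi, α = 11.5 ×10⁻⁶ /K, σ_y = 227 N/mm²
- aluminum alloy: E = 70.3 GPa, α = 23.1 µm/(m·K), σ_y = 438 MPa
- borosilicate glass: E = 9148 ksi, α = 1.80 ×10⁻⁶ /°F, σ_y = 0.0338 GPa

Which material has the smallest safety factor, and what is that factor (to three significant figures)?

gray cast iron, n = 1.74

With everything in SI (GPa, ×10⁻⁶/K, MPa):
  GFRP laminate: E = 34.77, α = 18.5, σ_y = 396.0 → σ = 52.9 MPa, n = 7.49
  gray cast iron: E = 138.1, α = 11.5, σ_y = 227.0 → σ = 131 MPa, n = 1.74
  aluminum alloy: E = 70.30, α = 23.1, σ_y = 438.0 → σ = 133 MPa, n = 3.28
  borosilicate glass: E = 63.07, α = 3.24, σ_y = 33.80 → σ = 16.8 MPa, n = 2.01
Smallest n: gray cast iron with n = 1.74.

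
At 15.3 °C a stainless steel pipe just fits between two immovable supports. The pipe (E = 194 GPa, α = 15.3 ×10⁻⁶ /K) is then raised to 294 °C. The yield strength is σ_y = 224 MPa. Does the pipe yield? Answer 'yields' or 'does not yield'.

ΔT = 278.7 K. Constrained thermal stress σ = E·α·ΔT = 194.0×10³ MPa × 15.3×10⁻⁶ × 278.7 = 827 MPa (compressive).
Compare to σ_y = 224 MPa: σ ≥ σ_y, so it yields.

yields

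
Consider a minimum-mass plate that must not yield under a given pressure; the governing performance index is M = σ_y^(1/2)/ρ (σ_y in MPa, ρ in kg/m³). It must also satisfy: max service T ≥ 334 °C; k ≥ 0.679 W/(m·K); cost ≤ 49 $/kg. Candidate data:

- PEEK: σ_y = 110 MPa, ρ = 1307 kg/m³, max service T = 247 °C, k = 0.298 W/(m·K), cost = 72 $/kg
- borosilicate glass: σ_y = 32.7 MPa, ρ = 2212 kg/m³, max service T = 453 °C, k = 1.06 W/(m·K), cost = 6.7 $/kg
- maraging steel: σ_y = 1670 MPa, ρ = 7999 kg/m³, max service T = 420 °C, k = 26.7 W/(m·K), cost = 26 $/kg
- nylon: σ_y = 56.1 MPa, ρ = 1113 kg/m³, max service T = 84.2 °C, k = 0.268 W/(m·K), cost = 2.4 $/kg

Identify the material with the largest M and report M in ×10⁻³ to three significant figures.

Screen on constraints: max service T ≥ 334 °C; k ≥ 0.679 W/(m·K); cost ≤ 49 $/kg. Survivors: borosilicate glass, maraging steel.
Per-candidate index values:
  maraging steel: M = 5.11×10⁻³
  borosilicate glass: M = 2.59×10⁻³
Maraging steel has the largest M.

maraging steel, M = 5.11×10⁻³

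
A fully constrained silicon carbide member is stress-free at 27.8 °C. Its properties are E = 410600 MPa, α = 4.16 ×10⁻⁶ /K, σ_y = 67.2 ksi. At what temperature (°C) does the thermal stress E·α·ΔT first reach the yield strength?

E = 410600 MPa = 410.6 GPa.
σ_y = 67.2 ksi = 463.3 MPa.
E·α·ΔT = 463.3 MPa ⇒ ΔT = 463.3 / (410.6×10³ × 4.16×10⁻⁶) = 271.3 K.
T = 27.8 + 271.3 = 299.1 °C.

299 °C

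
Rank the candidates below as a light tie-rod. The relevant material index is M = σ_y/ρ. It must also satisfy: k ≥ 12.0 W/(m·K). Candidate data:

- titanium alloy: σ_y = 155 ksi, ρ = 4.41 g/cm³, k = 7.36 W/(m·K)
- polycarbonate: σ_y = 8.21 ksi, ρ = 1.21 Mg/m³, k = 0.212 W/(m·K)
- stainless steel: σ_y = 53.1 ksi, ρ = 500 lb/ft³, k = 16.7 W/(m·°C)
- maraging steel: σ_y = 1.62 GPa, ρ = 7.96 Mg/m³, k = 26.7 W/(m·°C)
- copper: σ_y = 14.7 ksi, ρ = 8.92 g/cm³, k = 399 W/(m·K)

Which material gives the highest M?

Screen on constraints: k ≥ 12.0 W/(m·K). Survivors: stainless steel, maraging steel, copper.
After converting to SI:
  stainless steel: σ_y = 366.1 MPa, ρ = 8009 kg/m³
  maraging steel: σ_y = 1620 MPa, ρ = 7960 kg/m³
  copper: σ_y = 101.4 MPa, ρ = 8920 kg/m³
  maraging steel: M = 204 kN·m/kg
  stainless steel: M = 45.7 kN·m/kg
  copper: M = 11.4 kN·m/kg
Maraging steel ranks first.

maraging steel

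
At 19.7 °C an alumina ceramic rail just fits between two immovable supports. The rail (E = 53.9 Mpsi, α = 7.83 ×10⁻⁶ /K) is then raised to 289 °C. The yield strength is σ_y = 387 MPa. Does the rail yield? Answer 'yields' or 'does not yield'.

yields

E = 53.9 Mpsi = 371.6 GPa.
ΔT = 269.3 K. Constrained thermal stress σ = E·α·ΔT = 371.6×10³ MPa × 7.83×10⁻⁶ × 269.3 = 784 MPa (compressive).
Compare to σ_y = 387 MPa: σ ≥ σ_y, so it yields.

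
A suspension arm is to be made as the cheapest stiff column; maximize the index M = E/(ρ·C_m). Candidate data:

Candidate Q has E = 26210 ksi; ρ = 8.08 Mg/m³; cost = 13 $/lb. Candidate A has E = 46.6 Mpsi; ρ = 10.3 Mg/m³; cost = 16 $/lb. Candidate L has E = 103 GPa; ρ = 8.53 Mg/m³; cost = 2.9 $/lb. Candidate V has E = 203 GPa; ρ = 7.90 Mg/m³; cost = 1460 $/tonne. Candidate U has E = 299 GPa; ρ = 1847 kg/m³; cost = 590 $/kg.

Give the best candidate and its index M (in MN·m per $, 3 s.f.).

Convert each candidate to consistent units, then evaluate M:
  candidate Q: E = 180.7 GPa, ρ = 8080 kg/m³, cost = 28.66 $/kg
  candidate A: E = 321.3 GPa, ρ = 10300 kg/m³, cost = 35.27 $/kg
  candidate L: E = 103.0 GPa, ρ = 8530 kg/m³, cost = 6.393 $/kg
  candidate V: E = 203.0 GPa, ρ = 7900 kg/m³, cost = 1.460 $/kg
  candidate U: E = 299.0 GPa, ρ = 1847 kg/m³, cost = 590.0 $/kg
  candidate V: M = 17.6 MN·m per $
  candidate L: M = 1.89 MN·m per $
  candidate A: M = 0.884 MN·m per $
  candidate Q: M = 0.780 MN·m per $
  candidate U: M = 0.274 MN·m per $
Highest index: candidate V.

candidate V, M = 17.6 MN·m per $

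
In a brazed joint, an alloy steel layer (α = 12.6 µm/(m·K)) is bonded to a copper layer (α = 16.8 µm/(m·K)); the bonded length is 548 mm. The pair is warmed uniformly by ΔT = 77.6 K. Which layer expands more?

copper

α(alloy steel) = 12.6×10⁻⁶/K vs α(copper) = 16.8×10⁻⁶/K.
Higher α expands more for the same ΔT: copper.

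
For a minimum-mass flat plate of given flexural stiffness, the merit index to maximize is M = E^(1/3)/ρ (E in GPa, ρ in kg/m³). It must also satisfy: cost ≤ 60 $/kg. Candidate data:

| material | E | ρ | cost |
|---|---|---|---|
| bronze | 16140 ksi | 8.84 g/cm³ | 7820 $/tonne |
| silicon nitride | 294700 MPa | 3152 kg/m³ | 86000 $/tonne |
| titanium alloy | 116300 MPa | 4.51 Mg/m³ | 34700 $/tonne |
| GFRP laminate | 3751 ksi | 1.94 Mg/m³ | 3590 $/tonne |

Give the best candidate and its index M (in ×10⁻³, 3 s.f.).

GFRP laminate, M = 1.52×10⁻³

Screen on constraints: cost ≤ 60 $/kg. Survivors: bronze, titanium alloy, GFRP laminate.
In SI units:
  bronze: E = 111.3 GPa, ρ = 8840 kg/m³
  titanium alloy: E = 116.3 GPa, ρ = 4510 kg/m³
  GFRP laminate: E = 25.86 GPa, ρ = 1940 kg/m³
  GFRP laminate: M = 1.52×10⁻³
  titanium alloy: M = 1.08×10⁻³
  bronze: M = 0.544×10⁻³
Highest index: GFRP laminate.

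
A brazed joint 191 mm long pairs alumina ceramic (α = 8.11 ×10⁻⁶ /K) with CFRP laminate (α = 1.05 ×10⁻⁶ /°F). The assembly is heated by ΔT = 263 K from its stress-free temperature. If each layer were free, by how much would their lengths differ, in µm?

312 µm

CFRP laminate: α = 1.05×10⁻⁶/°F × 9/5 = 1.89×10⁻⁶/K.
Δα = |8.11 − 1.89|×10⁻⁶/K = 6.22×10⁻⁶/K.
ΔL_mismatch = Δα·L·ΔT = 6.22×10⁻⁶ × 191.0 mm × 263.0 K = 312 µm.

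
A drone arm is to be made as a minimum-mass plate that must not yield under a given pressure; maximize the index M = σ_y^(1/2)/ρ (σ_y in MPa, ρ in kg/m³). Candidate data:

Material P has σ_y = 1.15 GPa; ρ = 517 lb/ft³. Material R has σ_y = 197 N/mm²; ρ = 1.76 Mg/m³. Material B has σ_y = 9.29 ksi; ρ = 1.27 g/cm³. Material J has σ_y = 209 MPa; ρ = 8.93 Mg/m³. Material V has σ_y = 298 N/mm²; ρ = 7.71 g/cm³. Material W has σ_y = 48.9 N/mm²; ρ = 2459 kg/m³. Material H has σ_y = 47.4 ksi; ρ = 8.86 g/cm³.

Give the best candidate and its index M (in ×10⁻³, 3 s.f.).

material R, M = 7.97×10⁻³

In SI units:
  material P: σ_y = 1150 MPa, ρ = 8282 kg/m³
  material R: σ_y = 197.0 MPa, ρ = 1760 kg/m³
  material B: σ_y = 64.05 MPa, ρ = 1270 kg/m³
  material J: σ_y = 209.0 MPa, ρ = 8930 kg/m³
  material V: σ_y = 298.0 MPa, ρ = 7710 kg/m³
  material W: σ_y = 48.90 MPa, ρ = 2459 kg/m³
  material H: σ_y = 326.8 MPa, ρ = 8860 kg/m³
  material R: M = 7.97×10⁻³
  material B: M = 6.30×10⁻³
  material P: M = 4.09×10⁻³
  material W: M = 2.84×10⁻³
  material V: M = 2.24×10⁻³
  material H: M = 2.04×10⁻³
  material J: M = 1.62×10⁻³
Material R has the largest M.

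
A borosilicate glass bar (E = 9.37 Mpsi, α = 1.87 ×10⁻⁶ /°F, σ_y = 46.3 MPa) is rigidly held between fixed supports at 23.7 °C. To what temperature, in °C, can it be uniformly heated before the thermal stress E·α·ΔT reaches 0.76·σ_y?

E = 9.37 Mpsi = 64.60 GPa.
α = 1.87×10⁻⁶/°F × 9/5 = 3.37×10⁻⁶/K.
E·α·ΔT = 35.19 MPa ⇒ ΔT = 35.19 / (64.60×10³ × 3.37×10⁻⁶) = 161.8 K.
T = 23.7 + 161.8 = 185.5 °C.

186 °C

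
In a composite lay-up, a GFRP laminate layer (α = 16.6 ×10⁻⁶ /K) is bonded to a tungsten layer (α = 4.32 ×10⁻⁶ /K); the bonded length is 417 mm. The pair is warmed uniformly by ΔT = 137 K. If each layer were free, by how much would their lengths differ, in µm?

Δα = |16.6 − 4.32|×10⁻⁶/K = 12.3×10⁻⁶/K.
ΔL_mismatch = Δα·L·ΔT = 12.3×10⁻⁶ × 417.0 mm × 137.0 K = 702 µm.

702 µm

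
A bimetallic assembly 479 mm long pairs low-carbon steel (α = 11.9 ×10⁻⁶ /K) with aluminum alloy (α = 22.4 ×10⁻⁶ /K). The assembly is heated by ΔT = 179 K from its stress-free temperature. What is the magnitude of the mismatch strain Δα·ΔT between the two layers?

Δα = |11.9 − 22.4|×10⁻⁶/K = 10.5×10⁻⁶/K.
Mismatch strain = Δα·ΔT = 10.5×10⁻⁶ × 179.0 = 1.88×10⁻³.

1.88×10⁻³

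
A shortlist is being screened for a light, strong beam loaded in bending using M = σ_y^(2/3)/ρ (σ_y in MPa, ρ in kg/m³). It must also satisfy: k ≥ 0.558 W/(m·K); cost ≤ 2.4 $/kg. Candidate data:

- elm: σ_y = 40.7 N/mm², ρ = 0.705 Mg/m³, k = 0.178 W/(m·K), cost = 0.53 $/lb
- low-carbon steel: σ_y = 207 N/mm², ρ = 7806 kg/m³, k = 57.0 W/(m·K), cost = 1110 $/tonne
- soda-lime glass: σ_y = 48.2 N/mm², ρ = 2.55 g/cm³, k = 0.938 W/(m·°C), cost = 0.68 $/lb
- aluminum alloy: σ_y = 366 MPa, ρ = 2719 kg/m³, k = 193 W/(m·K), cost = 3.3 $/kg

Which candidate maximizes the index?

soda-lime glass

Screen on constraints: k ≥ 0.558 W/(m·K); cost ≤ 2.4 $/kg. Survivors: low-carbon steel, soda-lime glass.
Putting every candidate on a common basis:
  low-carbon steel: σ_y = 207.0 MPa, ρ = 7806 kg/m³
  soda-lime glass: σ_y = 48.20 MPa, ρ = 2550 kg/m³
  soda-lime glass: M = 5.19×10⁻³
  low-carbon steel: M = 4.48×10⁻³
Soda-lime glass ranks first.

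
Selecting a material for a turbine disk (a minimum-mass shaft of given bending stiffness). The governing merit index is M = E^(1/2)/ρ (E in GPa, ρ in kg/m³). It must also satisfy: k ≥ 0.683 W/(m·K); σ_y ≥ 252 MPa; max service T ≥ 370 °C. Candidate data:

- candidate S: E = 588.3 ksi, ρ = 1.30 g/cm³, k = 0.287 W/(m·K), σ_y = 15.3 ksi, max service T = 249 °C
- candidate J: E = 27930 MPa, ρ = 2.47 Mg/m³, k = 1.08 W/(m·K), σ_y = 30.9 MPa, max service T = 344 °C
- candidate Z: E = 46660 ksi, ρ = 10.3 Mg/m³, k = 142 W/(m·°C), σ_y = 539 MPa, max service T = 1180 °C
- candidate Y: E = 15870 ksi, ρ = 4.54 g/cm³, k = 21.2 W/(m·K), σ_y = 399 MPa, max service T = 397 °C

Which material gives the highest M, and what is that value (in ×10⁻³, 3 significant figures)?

Screen on constraints: k ≥ 0.683 W/(m·K); σ_y ≥ 252 MPa; max service T ≥ 370 °C. Survivors: candidate Z, candidate Y.
Normalizing units and computing the index:
  candidate Z: E = 321.7 GPa, ρ = 10300 kg/m³
  candidate Y: E = 109.4 GPa, ρ = 4540 kg/m³
  candidate Y: M = 2.30×10⁻³
  candidate Z: M = 1.74×10⁻³
Candidate Y has the largest M.

candidate Y, M = 2.30×10⁻³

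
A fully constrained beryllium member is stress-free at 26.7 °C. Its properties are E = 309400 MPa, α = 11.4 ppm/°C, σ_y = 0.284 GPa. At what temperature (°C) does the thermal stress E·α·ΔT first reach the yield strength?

E = 309400 MPa = 309.4 GPa.
σ_y = 0.284 GPa = 284.0 MPa.
E·α·ΔT = 284.0 MPa ⇒ ΔT = 284.0 / (309.4×10³ × 11.4×10⁻⁶) = 80.52 K.
T = 26.7 + 80.52 = 107.2 °C.

107 °C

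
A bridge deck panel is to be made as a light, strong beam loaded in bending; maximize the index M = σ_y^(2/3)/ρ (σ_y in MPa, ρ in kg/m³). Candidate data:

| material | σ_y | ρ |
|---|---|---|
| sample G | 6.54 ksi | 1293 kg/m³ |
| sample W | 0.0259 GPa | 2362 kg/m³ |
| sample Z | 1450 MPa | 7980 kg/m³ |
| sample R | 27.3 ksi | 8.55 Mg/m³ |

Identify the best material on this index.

sample Z

Normalizing units and computing the index:
  sample G: σ_y = 45.09 MPa, ρ = 1293 kg/m³
  sample W: σ_y = 25.90 MPa, ρ = 2362 kg/m³
  sample Z: σ_y = 1450 MPa, ρ = 7980 kg/m³
  sample R: σ_y = 188.2 MPa, ρ = 8550 kg/m³
  sample Z: M = 16.1×10⁻³
  sample G: M = 9.80×10⁻³
  sample R: M = 3.84×10⁻³
  sample W: M = 3.71×10⁻³
Sample Z has the largest M.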